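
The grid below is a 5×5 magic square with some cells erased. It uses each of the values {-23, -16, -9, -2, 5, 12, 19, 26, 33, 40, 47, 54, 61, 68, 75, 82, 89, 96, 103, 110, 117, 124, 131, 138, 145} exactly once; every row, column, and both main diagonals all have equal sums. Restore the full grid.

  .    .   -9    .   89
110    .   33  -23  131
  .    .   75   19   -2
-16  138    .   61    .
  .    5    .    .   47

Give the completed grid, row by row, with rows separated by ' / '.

68 12 -9 145 89 / 110 54 33 -23 131 / 117 96 75 19 -2 / -16 138 82 61 40 / 26 5 124 103 47

The 25 entries sum to 1525, so each line sums to 1525/5 = 305.
From row 2, 305 − (110 + 33 + (-23) + 131) gives (2,2) = 54.
Column 5: 89 + 131 + (-2) + 47 + ? = 305, so (4,5) = 40.
Main diagonal: 54 + 75 + 61 + 47 + ? = 305, so (1,1) = 68.
Using anti-diagonal: 89 + (-23) + 75 + 138 + ? → (5,1) = 305 − 279 = 26.
Row 4 needs 305; the known cells sum to 223, so (4,3) = 82.
The remaining cell in column 1 is (3,1) = 305 − 188 = 117.
The remaining cell in column 3 is (5,3) = 305 − 181 = 124.
From row 3, 305 − (117 + 75 + 19 + (-2)) gives (3,2) = 96.
Row 5 must total 305; the given cells sum to 202, so (5,4) = 103.
Column 2 needs 305; the known cells sum to 293, so (1,2) = 12.
The remaining cell in column 4 is (1,4) = 305 − 160 = 145.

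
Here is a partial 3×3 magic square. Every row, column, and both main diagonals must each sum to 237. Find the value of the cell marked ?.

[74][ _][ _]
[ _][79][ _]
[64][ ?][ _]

89

Using column 1: 74 + 64 + ? → (2,1) = 237 − 138 = 99.
Main diagonal must total 237; the given cells sum to 153, so (3,3) = 84.
Anti-diagonal: 79 + 64 + ? = 237, so (1,3) = 94.
Row 1 must total 237; the given cells sum to 168, so (1,2) = 69.
The remaining cell in row 2 is (2,3) = 237 − 178 = 59.
The remaining cell in row 3 is (3,2) = 237 − 148 = 89.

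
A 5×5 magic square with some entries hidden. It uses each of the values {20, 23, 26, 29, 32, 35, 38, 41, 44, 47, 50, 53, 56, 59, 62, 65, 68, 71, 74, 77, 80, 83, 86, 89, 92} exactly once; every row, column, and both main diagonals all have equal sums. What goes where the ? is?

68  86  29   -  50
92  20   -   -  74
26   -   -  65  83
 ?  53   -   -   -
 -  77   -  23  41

35

The 25 entries sum to 1400, so each line sums to 1400/5 = 280.
Row 1: 68 + 86 + 29 + 50 + ? = 280, so (1,4) = 47.
From column 2, 280 − (86 + 20 + 53 + 77) gives (3,2) = 44.
Column 5 must total 280; the given cells sum to 248, so (4,5) = 32.
Row 3 needs 280; the known cells sum to 218, so (3,3) = 62.
Using main diagonal: 68 + 20 + 62 + 41 + ? → (4,4) = 280 − 191 = 89.
Using column 4: 47 + 65 + 89 + 23 + ? → (2,4) = 280 − 224 = 56.
Anti-diagonal needs 280; the known cells sum to 221, so (5,1) = 59.
Row 2 must total 280; the given cells sum to 242, so (2,3) = 38.
Using row 5: 59 + 77 + 23 + 41 + ? → (5,3) = 280 − 200 = 80.
Column 1: 68 + 92 + 26 + 59 + ? = 280, so (4,1) = 35.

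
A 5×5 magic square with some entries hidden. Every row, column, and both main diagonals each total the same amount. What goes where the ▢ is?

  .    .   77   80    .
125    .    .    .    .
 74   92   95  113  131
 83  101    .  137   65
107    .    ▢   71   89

Row 3 is complete and sums to 505; that is the magic constant.
Row 4: 83 + 101 + 137 + 65 + ? = 505, so (4,3) = 119.
The remaining cell in column 1 is (1,1) = 505 − 389 = 116.
Column 4 needs 505; the known cells sum to 401, so (2,4) = 104.
The remaining cell in main diagonal is (2,2) = 505 − 437 = 68.
Anti-diagonal needs 505; the known cells sum to 407, so (1,5) = 98.
Row 1 needs 505; the known cells sum to 371, so (1,2) = 134.
The remaining cell in column 2 is (5,2) = 505 − 395 = 110.
The remaining cell in column 5 is (2,5) = 505 − 383 = 122.
Using row 2: 125 + 68 + 104 + 122 + ? → (2,3) = 505 − 419 = 86.
Row 5 must total 505; the given cells sum to 377, so (5,3) = 128.

128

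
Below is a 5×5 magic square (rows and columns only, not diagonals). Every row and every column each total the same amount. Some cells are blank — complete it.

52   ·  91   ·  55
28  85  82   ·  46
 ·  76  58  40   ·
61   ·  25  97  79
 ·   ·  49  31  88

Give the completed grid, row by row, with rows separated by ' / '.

Column 3 is already complete: 91 + 82 + 58 + 25 + 49 = 305, so that is the magic constant.
Row 2 must total 305; the given cells sum to 241, so (2,4) = 64.
Row 4 needs 305; the known cells sum to 262, so (4,2) = 43.
The remaining cell in column 4 is (1,4) = 305 − 232 = 73.
Column 5 needs 305; the known cells sum to 268, so (3,5) = 37.
The remaining cell in row 1 is (1,2) = 305 − 271 = 34.
From row 3, 305 − (76 + 58 + 40 + 37) gives (3,1) = 94.
Column 1: 52 + 28 + 94 + 61 + ? = 305, so (5,1) = 70.
The remaining cell in column 2 is (5,2) = 305 − 238 = 67.

52 34 91 73 55 / 28 85 82 64 46 / 94 76 58 40 37 / 61 43 25 97 79 / 70 67 49 31 88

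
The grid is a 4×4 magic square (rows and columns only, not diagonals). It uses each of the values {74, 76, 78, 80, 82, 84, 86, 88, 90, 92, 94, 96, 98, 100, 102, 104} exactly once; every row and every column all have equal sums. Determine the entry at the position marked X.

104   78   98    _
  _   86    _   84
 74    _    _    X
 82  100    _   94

The 16 entries sum to 1424, so each line sums to 1424/4 = 356.
Row 1: 104 + 78 + 98 + ? = 356, so (1,4) = 76.
Row 4: 82 + 100 + 94 + ? = 356, so (4,3) = 80.
From column 1, 356 − (104 + 74 + 82) gives (2,1) = 96.
Column 2 needs 356; the known cells sum to 264, so (3,2) = 92.
Column 4: 76 + 84 + 94 + ? = 356, so (3,4) = 102.

102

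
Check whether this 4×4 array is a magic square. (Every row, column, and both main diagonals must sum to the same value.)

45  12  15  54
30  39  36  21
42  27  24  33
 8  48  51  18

No — row 4 sums to 125 but row 2 sums to 126.

Row 1: 45 + 12 + 15 + 54 = 126.
Row 2: 30 + 39 + 36 + 21 = 126.
Row 3: 42 + 27 + 24 + 33 = 126.
Row 4: 8 + 48 + 51 + 18 = 125.
Column 1: 45 + 30 + 42 + 8 = 125.
Column 2: 12 + 39 + 27 + 48 = 126.
Column 3: 15 + 36 + 24 + 51 = 126.
Column 4: 54 + 21 + 33 + 18 = 126.
Main diagonal: 45 + 39 + 24 + 18 = 126.
Anti-diagonal: 54 + 36 + 27 + 8 = 125.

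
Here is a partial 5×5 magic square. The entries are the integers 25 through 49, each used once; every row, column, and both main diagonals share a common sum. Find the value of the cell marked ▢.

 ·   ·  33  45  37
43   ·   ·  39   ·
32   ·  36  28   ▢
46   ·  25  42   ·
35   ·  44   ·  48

40

The entries are 25 through 49, which sum to 925, so each line sums to 925/5 = 185.
Column 1: 43 + 32 + 46 + 35 + ? = 185, so (1,1) = 29.
Column 3: 33 + 36 + 25 + 44 + ? = 185, so (2,3) = 47.
Column 4: 45 + 39 + 28 + 42 + ? = 185, so (5,4) = 31.
Main diagonal: 29 + 36 + 42 + 48 + ? = 185, so (2,2) = 30.
From anti-diagonal, 185 − (37 + 39 + 36 + 35) gives (4,2) = 38.
Row 1: 29 + 33 + 45 + 37 + ? = 185, so (1,2) = 41.
Using row 2: 43 + 30 + 47 + 39 + ? → (2,5) = 185 − 159 = 26.
Using row 4: 46 + 38 + 25 + 42 + ? → (4,5) = 185 − 151 = 34.
From row 5, 185 − (35 + 44 + 31 + 48) gives (5,2) = 27.
Using column 2: 41 + 30 + 38 + 27 + ? → (3,2) = 185 − 136 = 49.
Column 5: 37 + 26 + 34 + 48 + ? = 185, so (3,5) = 40.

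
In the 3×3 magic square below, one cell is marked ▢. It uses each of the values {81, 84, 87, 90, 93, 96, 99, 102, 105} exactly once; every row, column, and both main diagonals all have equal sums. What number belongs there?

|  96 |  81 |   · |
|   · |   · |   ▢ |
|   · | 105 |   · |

87

The 9 entries sum to 837, so each line sums to 837/3 = 279.
From row 1, 279 − (96 + 81) gives (1,3) = 102.
The remaining cell in column 2 is (2,2) = 279 − 186 = 93.
The remaining cell in main diagonal is (3,3) = 279 − 189 = 90.
Using anti-diagonal: 102 + 93 + ? → (3,1) = 279 − 195 = 84.
Column 1 must total 279; the given cells sum to 180, so (2,1) = 99.
Using column 3: 102 + 90 + ? → (2,3) = 279 − 192 = 87.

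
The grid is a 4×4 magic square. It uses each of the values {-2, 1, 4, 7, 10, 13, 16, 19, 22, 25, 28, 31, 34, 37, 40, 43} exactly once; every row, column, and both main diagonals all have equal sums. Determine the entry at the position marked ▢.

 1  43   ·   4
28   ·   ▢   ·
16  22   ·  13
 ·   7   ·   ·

19

The 16 entries sum to 328, so each line sums to 328/4 = 82.
Row 1: 1 + 43 + 4 + ? = 82, so (1,3) = 34.
Row 3: 16 + 22 + 13 + ? = 82, so (3,3) = 31.
Using column 1: 1 + 28 + 16 + ? → (4,1) = 82 − 45 = 37.
From column 2, 82 − (43 + 22 + 7) gives (2,2) = 10.
Main diagonal needs 82; the known cells sum to 42, so (4,4) = 40.
Anti-diagonal must total 82; the given cells sum to 63, so (2,3) = 19.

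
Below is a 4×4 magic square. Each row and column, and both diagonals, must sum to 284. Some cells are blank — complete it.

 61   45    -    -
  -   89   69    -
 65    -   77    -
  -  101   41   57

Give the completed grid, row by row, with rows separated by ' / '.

61 45 97 81 / 73 89 69 53 / 65 49 77 93 / 85 101 41 57

Row 4 needs 284; the known cells sum to 199, so (4,1) = 85.
Using column 1: 61 + 65 + 85 + ? → (2,1) = 284 − 211 = 73.
Using column 2: 45 + 89 + 101 + ? → (3,2) = 284 − 235 = 49.
Using column 3: 69 + 77 + 41 + ? → (1,3) = 284 − 187 = 97.
The remaining cell in anti-diagonal is (1,4) = 284 − 203 = 81.
Row 2 must total 284; the given cells sum to 231, so (2,4) = 53.
Row 3 needs 284; the known cells sum to 191, so (3,4) = 93.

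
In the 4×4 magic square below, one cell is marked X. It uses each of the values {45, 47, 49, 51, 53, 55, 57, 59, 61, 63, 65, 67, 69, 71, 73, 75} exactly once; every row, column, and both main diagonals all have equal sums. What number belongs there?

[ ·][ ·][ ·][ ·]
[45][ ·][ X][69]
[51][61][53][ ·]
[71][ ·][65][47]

59

The 16 entries sum to 960, so each line sums to 960/4 = 240.
Row 3 needs 240; the known cells sum to 165, so (3,4) = 75.
Using row 4: 71 + 65 + 47 + ? → (4,2) = 240 − 183 = 57.
Column 1: 45 + 51 + 71 + ? = 240, so (1,1) = 73.
Using column 4: 69 + 75 + 47 + ? → (1,4) = 240 − 191 = 49.
The remaining cell in main diagonal is (2,2) = 240 − 173 = 67.
From anti-diagonal, 240 − (49 + 61 + 71) gives (2,3) = 59.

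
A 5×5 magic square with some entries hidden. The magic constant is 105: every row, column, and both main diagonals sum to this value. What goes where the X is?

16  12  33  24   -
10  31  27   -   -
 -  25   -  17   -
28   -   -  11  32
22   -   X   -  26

9

The remaining cell in row 1 is (1,5) = 105 − 85 = 20.
Column 1 needs 105; the known cells sum to 76, so (3,1) = 29.
The remaining cell in main diagonal is (3,3) = 105 − 84 = 21.
Row 3 needs 105; the known cells sum to 92, so (3,5) = 13.
Column 5 must total 105; the given cells sum to 91, so (2,5) = 14.
From row 2, 105 − (10 + 31 + 27 + 14) gives (2,4) = 23.
From column 4, 105 − (24 + 23 + 17 + 11) gives (5,4) = 30.
Anti-diagonal must total 105; the given cells sum to 86, so (4,2) = 19.
Using row 4: 28 + 19 + 11 + 32 + ? → (4,3) = 105 − 90 = 15.
Column 2 needs 105; the known cells sum to 87, so (5,2) = 18.
The remaining cell in column 3 is (5,3) = 105 − 96 = 9.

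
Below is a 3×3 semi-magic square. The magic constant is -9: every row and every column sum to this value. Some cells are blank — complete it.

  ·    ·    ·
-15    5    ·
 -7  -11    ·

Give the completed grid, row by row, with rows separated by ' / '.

Row 2: -15 + 5 + ? = -9, so (2,3) = 1.
Row 3 needs -9; the known cells sum to -18, so (3,3) = 9.
The remaining cell in column 1 is (1,1) = -9 − (-22) = 13.
Column 2 must total -9; the given cells sum to -6, so (1,2) = -3.
Column 3 needs -9; the known cells sum to 10, so (1,3) = -19.

13 -3 -19 / -15 5 1 / -7 -11 9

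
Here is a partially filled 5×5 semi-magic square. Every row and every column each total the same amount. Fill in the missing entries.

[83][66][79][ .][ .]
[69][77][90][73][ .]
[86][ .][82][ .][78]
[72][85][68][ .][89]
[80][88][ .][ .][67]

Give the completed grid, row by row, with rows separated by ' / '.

83 66 79 87 75 / 69 77 90 73 81 / 86 74 82 70 78 / 72 85 68 76 89 / 80 88 71 84 67

Column 1 is already complete: 83 + 69 + 86 + 72 + 80 = 390, so that is the magic constant.
Using row 2: 69 + 77 + 90 + 73 + ? → (2,5) = 390 − 309 = 81.
Row 4 needs 390; the known cells sum to 314, so (4,4) = 76.
Column 2: 66 + 77 + 85 + 88 + ? = 390, so (3,2) = 74.
The remaining cell in column 3 is (5,3) = 390 − 319 = 71.
Column 5 must total 390; the given cells sum to 315, so (1,5) = 75.
Row 1 needs 390; the known cells sum to 303, so (1,4) = 87.
From row 3, 390 − (86 + 74 + 82 + 78) gives (3,4) = 70.
Row 5 needs 390; the known cells sum to 306, so (5,4) = 84.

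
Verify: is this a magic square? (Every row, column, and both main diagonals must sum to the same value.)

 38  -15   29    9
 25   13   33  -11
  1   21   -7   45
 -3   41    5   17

No — column 1 sums to 61 but column 3 sums to 60.

Row 1: 38 + (-15) + 29 + 9 = 61.
Row 2: 25 + 13 + 33 + (-11) = 60.
Row 3: 1 + 21 + (-7) + 45 = 60.
Row 4: -3 + 41 + 5 + 17 = 60.
Column 1: 38 + 25 + 1 + (-3) = 61.
Column 2: -15 + 13 + 21 + 41 = 60.
Column 3: 29 + 33 + (-7) + 5 = 60.
Column 4: 9 + (-11) + 45 + 17 = 60.
Main diagonal: 38 + 13 + (-7) + 17 = 61.
Anti-diagonal: 9 + 33 + 21 + (-3) = 60.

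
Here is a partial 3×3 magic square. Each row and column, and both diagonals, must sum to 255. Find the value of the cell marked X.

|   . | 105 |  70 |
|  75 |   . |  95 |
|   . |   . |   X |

90

The remaining cell in row 1 is (1,1) = 255 − 175 = 80.
Row 2 needs 255; the known cells sum to 170, so (2,2) = 85.
Column 1: 80 + 75 + ? = 255, so (3,1) = 100.
Using column 2: 105 + 85 + ? → (3,2) = 255 − 190 = 65.
From column 3, 255 − (70 + 95) gives (3,3) = 90.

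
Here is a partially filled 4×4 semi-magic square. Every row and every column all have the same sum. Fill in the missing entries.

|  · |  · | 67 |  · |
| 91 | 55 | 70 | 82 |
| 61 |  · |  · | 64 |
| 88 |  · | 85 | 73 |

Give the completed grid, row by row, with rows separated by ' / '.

58 94 67 79 / 91 55 70 82 / 61 97 76 64 / 88 52 85 73

Row 2 is already complete: 91 + 55 + 70 + 82 = 298, so that is the magic constant.
Row 4: 88 + 85 + 73 + ? = 298, so (4,2) = 52.
Using column 1: 91 + 61 + 88 + ? → (1,1) = 298 − 240 = 58.
Using column 3: 67 + 70 + 85 + ? → (3,3) = 298 − 222 = 76.
From column 4, 298 − (82 + 64 + 73) gives (1,4) = 79.
Row 1 must total 298; the given cells sum to 204, so (1,2) = 94.
Row 3: 61 + 76 + 64 + ? = 298, so (3,2) = 97.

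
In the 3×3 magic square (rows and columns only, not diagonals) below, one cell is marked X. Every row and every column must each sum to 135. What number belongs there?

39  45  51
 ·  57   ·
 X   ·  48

Column 2 must total 135; the given cells sum to 102, so (3,2) = 33.
From column 3, 135 − (51 + 48) gives (2,3) = 36.
Row 2 must total 135; the given cells sum to 93, so (2,1) = 42.
From row 3, 135 − (33 + 48) gives (3,1) = 54.

54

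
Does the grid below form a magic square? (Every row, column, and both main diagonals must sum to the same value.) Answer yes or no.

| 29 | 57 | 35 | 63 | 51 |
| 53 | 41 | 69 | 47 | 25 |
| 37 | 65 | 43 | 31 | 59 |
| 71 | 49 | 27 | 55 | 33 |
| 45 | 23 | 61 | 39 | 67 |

Row 1: 29 + 57 + 35 + 63 + 51 = 235.
Row 2: 53 + 41 + 69 + 47 + 25 = 235.
Row 3: 37 + 65 + 43 + 31 + 59 = 235.
Row 4: 71 + 49 + 27 + 55 + 33 = 235.
Row 5: 45 + 23 + 61 + 39 + 67 = 235.
Column 1: 29 + 53 + 37 + 71 + 45 = 235.
Column 2: 57 + 41 + 65 + 49 + 23 = 235.
Column 3: 35 + 69 + 43 + 27 + 61 = 235.
Column 4: 63 + 47 + 31 + 55 + 39 = 235.
Column 5: 51 + 25 + 59 + 33 + 67 = 235.
Main diagonal: 29 + 41 + 43 + 55 + 67 = 235.
Anti-diagonal: 51 + 47 + 43 + 49 + 45 = 235.
All lines sum to 235.

Yes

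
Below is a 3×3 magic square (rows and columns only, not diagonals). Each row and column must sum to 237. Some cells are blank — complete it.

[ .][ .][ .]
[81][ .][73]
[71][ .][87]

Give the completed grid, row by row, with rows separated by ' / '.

85 75 77 / 81 83 73 / 71 79 87

Using row 2: 81 + 73 + ? → (2,2) = 237 − 154 = 83.
Row 3 needs 237; the known cells sum to 158, so (3,2) = 79.
Column 1 needs 237; the known cells sum to 152, so (1,1) = 85.
From column 2, 237 − (83 + 79) gives (1,2) = 75.
Column 3: 73 + 87 + ? = 237, so (1,3) = 77.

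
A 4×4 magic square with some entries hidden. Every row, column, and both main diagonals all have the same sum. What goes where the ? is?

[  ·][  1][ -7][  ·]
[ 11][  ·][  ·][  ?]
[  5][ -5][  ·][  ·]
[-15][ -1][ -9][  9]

-13

Row 4 is complete and sums to -16; that is the magic constant.
From column 1, -16 − (11 + 5 + (-15)) gives (1,1) = -17.
Column 2 needs -16; the known cells sum to -5, so (2,2) = -11.
From main diagonal, -16 − (-17 + (-11) + 9) gives (3,3) = 3.
From row 1, -16 − (-17 + 1 + (-7)) gives (1,4) = 7.
Using row 3: 5 + (-5) + 3 + ? → (3,4) = -16 − 3 = -19.
Column 3 must total -16; the given cells sum to -13, so (2,3) = -3.
Column 4: 7 + (-19) + 9 + ? = -16, so (2,4) = -13.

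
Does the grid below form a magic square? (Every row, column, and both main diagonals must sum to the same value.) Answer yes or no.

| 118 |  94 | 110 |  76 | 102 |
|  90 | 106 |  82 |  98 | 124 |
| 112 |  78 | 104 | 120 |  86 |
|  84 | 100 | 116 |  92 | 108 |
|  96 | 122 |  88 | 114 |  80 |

Yes

Row 1: 118 + 94 + 110 + 76 + 102 = 500.
Row 2: 90 + 106 + 82 + 98 + 124 = 500.
Row 3: 112 + 78 + 104 + 120 + 86 = 500.
Row 4: 84 + 100 + 116 + 92 + 108 = 500.
Row 5: 96 + 122 + 88 + 114 + 80 = 500.
Column 1: 118 + 90 + 112 + 84 + 96 = 500.
Column 2: 94 + 106 + 78 + 100 + 122 = 500.
Column 3: 110 + 82 + 104 + 116 + 88 = 500.
Column 4: 76 + 98 + 120 + 92 + 114 = 500.
Column 5: 102 + 124 + 86 + 108 + 80 = 500.
Main diagonal: 118 + 106 + 104 + 92 + 80 = 500.
Anti-diagonal: 102 + 98 + 104 + 100 + 96 = 500.
All lines sum to 500.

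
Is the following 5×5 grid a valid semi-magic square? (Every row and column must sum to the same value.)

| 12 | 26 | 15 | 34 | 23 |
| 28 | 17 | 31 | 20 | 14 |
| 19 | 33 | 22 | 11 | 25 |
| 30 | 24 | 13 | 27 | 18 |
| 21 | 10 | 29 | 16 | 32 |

Row 1: 12 + 26 + 15 + 34 + 23 = 110.
Row 2: 28 + 17 + 31 + 20 + 14 = 110.
Row 3: 19 + 33 + 22 + 11 + 25 = 110.
Row 4: 30 + 24 + 13 + 27 + 18 = 112.
Row 5: 21 + 10 + 29 + 16 + 32 = 108.
Column 1: 12 + 28 + 19 + 30 + 21 = 110.
Column 2: 26 + 17 + 33 + 24 + 10 = 110.
Column 3: 15 + 31 + 22 + 13 + 29 = 110.
Column 4: 34 + 20 + 11 + 27 + 16 = 108.
Column 5: 23 + 14 + 25 + 18 + 32 = 112.

No — column 4 sums to 108 but row 3 sums to 110.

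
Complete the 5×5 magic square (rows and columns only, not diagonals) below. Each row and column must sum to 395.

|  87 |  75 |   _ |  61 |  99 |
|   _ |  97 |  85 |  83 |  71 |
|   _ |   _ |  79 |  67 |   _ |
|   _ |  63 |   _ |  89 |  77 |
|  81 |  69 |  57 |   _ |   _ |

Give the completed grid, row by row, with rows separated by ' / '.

Row 1: 87 + 75 + 61 + 99 + ? = 395, so (1,3) = 73.
Using row 2: 97 + 85 + 83 + 71 + ? → (2,1) = 395 − 336 = 59.
Using column 2: 75 + 97 + 63 + 69 + ? → (3,2) = 395 − 304 = 91.
From column 3, 395 − (73 + 85 + 79 + 57) gives (4,3) = 101.
Column 4: 61 + 83 + 67 + 89 + ? = 395, so (5,4) = 95.
Row 4: 63 + 101 + 89 + 77 + ? = 395, so (4,1) = 65.
From row 5, 395 − (81 + 69 + 57 + 95) gives (5,5) = 93.
Column 1: 87 + 59 + 65 + 81 + ? = 395, so (3,1) = 103.
Column 5 must total 395; the given cells sum to 340, so (3,5) = 55.

87 75 73 61 99 / 59 97 85 83 71 / 103 91 79 67 55 / 65 63 101 89 77 / 81 69 57 95 93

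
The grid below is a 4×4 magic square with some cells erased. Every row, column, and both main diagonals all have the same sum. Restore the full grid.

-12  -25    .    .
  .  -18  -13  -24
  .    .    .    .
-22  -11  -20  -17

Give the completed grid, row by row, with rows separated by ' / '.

-12 -25 -14 -19 / -15 -18 -13 -24 / -21 -16 -23 -10 / -22 -11 -20 -17

Row 4 is already complete: -22 + -11 + -20 + -17 = -70, so that is the magic constant.
Using row 2: -18 + (-13) + (-24) + ? → (2,1) = -70 − (-55) = -15.
Using column 1: -12 + (-15) + (-22) + ? → (3,1) = -70 − (-49) = -21.
Column 2: -25 + (-18) + (-11) + ? = -70, so (3,2) = -16.
Using main diagonal: -12 + (-18) + (-17) + ? → (3,3) = -70 − (-47) = -23.
From anti-diagonal, -70 − (-13 + (-16) + (-22)) gives (1,4) = -19.
The remaining cell in row 1 is (1,3) = -70 − (-56) = -14.
Row 3: -21 + (-16) + (-23) + ? = -70, so (3,4) = -10.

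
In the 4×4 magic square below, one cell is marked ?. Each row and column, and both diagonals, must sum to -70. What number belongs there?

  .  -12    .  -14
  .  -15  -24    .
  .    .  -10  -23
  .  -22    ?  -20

-17

Column 2 needs -70; the known cells sum to -49, so (3,2) = -21.
Column 4 must total -70; the given cells sum to -57, so (2,4) = -13.
From main diagonal, -70 − (-15 + (-10) + (-20)) gives (1,1) = -25.
Anti-diagonal needs -70; the known cells sum to -59, so (4,1) = -11.
Using row 1: -25 + (-12) + (-14) + ? → (1,3) = -70 − (-51) = -19.
Row 2: -15 + (-24) + (-13) + ? = -70, so (2,1) = -18.
Row 3 needs -70; the known cells sum to -54, so (3,1) = -16.
Row 4 needs -70; the known cells sum to -53, so (4,3) = -17.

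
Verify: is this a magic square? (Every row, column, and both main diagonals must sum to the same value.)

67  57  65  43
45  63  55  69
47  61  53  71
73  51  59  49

Row 1: 67 + 57 + 65 + 43 = 232.
Row 2: 45 + 63 + 55 + 69 = 232.
Row 3: 47 + 61 + 53 + 71 = 232.
Row 4: 73 + 51 + 59 + 49 = 232.
Column 1: 67 + 45 + 47 + 73 = 232.
Column 2: 57 + 63 + 61 + 51 = 232.
Column 3: 65 + 55 + 53 + 59 = 232.
Column 4: 43 + 69 + 71 + 49 = 232.
Main diagonal: 67 + 63 + 53 + 49 = 232.
Anti-diagonal: 43 + 55 + 61 + 73 = 232.
All lines sum to 232.

Yes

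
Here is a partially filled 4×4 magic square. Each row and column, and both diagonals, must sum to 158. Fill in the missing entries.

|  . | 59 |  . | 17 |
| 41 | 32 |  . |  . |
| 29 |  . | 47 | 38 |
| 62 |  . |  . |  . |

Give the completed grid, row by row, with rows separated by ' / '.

From row 3, 158 − (29 + 47 + 38) gives (3,2) = 44.
Column 1: 41 + 29 + 62 + ? = 158, so (1,1) = 26.
Column 2 needs 158; the known cells sum to 135, so (4,2) = 23.
Main diagonal: 26 + 32 + 47 + ? = 158, so (4,4) = 53.
Using anti-diagonal: 17 + 44 + 62 + ? → (2,3) = 158 − 123 = 35.
Row 1 needs 158; the known cells sum to 102, so (1,3) = 56.
From row 2, 158 − (41 + 32 + 35) gives (2,4) = 50.
From row 4, 158 − (62 + 23 + 53) gives (4,3) = 20.

26 59 56 17 / 41 32 35 50 / 29 44 47 38 / 62 23 20 53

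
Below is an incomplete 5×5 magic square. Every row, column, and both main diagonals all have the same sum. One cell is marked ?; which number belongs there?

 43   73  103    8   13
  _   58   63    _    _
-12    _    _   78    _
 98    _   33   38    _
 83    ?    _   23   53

88

Row 1 is complete and sums to 240; that is the magic constant.
Column 1: 43 + (-12) + 98 + 83 + ? = 240, so (2,1) = 28.
Column 4: 8 + 78 + 38 + 23 + ? = 240, so (2,4) = 93.
Main diagonal: 43 + 58 + 38 + 53 + ? = 240, so (3,3) = 48.
Anti-diagonal must total 240; the given cells sum to 237, so (4,2) = 3.
Row 2 needs 240; the known cells sum to 242, so (2,5) = -2.
The remaining cell in row 4 is (4,5) = 240 − 172 = 68.
Column 3 must total 240; the given cells sum to 247, so (5,3) = -7.
From column 5, 240 − (13 + (-2) + 68 + 53) gives (3,5) = 108.
Using row 3: -12 + 48 + 78 + 108 + ? → (3,2) = 240 − 222 = 18.
Row 5 needs 240; the known cells sum to 152, so (5,2) = 88.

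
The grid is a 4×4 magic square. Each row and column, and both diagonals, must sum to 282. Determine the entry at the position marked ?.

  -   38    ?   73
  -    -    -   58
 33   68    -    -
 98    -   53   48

Row 4 needs 282; the known cells sum to 199, so (4,2) = 83.
Column 2 needs 282; the known cells sum to 189, so (2,2) = 93.
The remaining cell in column 4 is (3,4) = 282 − 179 = 103.
Anti-diagonal: 73 + 68 + 98 + ? = 282, so (2,3) = 43.
Row 2 needs 282; the known cells sum to 194, so (2,1) = 88.
Row 3 must total 282; the given cells sum to 204, so (3,3) = 78.
Column 1 must total 282; the given cells sum to 219, so (1,1) = 63.
Column 3 must total 282; the given cells sum to 174, so (1,3) = 108.

108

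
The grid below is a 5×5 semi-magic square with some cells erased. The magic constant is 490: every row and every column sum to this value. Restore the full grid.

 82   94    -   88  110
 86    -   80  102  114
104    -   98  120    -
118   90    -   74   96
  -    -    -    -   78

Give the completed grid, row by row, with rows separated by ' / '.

Row 1: 82 + 94 + 88 + 110 + ? = 490, so (1,3) = 116.
Row 2 needs 490; the known cells sum to 382, so (2,2) = 108.
Row 4 must total 490; the given cells sum to 378, so (4,3) = 112.
The remaining cell in column 1 is (5,1) = 490 − 390 = 100.
Using column 3: 116 + 80 + 98 + 112 + ? → (5,3) = 490 − 406 = 84.
Using column 4: 88 + 102 + 120 + 74 + ? → (5,4) = 490 − 384 = 106.
Column 5: 110 + 114 + 96 + 78 + ? = 490, so (3,5) = 92.
Row 3 must total 490; the given cells sum to 414, so (3,2) = 76.
Row 5 must total 490; the given cells sum to 368, so (5,2) = 122.

82 94 116 88 110 / 86 108 80 102 114 / 104 76 98 120 92 / 118 90 112 74 96 / 100 122 84 106 78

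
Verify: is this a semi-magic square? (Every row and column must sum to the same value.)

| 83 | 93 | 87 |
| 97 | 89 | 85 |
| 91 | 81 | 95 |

No — row 3 sums to 267 but column 1 sums to 271.

Row 1: 83 + 93 + 87 = 263.
Row 2: 97 + 89 + 85 = 271.
Row 3: 91 + 81 + 95 = 267.
Column 1: 83 + 97 + 91 = 271.
Column 2: 93 + 89 + 81 = 263.
Column 3: 87 + 85 + 95 = 267.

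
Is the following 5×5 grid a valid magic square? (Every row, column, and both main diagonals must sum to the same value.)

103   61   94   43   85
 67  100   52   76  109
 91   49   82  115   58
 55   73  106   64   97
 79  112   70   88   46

No — column 4 sums to 386 but row 4 sums to 395.

Row 1: 103 + 61 + 94 + 43 + 85 = 386.
Row 2: 67 + 100 + 52 + 76 + 109 = 404.
Row 3: 91 + 49 + 82 + 115 + 58 = 395.
Row 4: 55 + 73 + 106 + 64 + 97 = 395.
Row 5: 79 + 112 + 70 + 88 + 46 = 395.
Column 1: 103 + 67 + 91 + 55 + 79 = 395.
Column 2: 61 + 100 + 49 + 73 + 112 = 395.
Column 3: 94 + 52 + 82 + 106 + 70 = 404.
Column 4: 43 + 76 + 115 + 64 + 88 = 386.
Column 5: 85 + 109 + 58 + 97 + 46 = 395.
Main diagonal: 103 + 100 + 82 + 64 + 46 = 395.
Anti-diagonal: 85 + 76 + 82 + 73 + 79 = 395.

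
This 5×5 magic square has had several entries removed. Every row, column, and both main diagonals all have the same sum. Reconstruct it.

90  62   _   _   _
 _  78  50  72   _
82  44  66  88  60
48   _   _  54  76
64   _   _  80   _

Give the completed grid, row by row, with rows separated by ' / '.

Row 3 is already complete: 82 + 44 + 66 + 88 + 60 = 340, so that is the magic constant.
Column 1 needs 340; the known cells sum to 284, so (2,1) = 56.
Column 4 must total 340; the given cells sum to 294, so (1,4) = 46.
Main diagonal: 90 + 78 + 66 + 54 + ? = 340, so (5,5) = 52.
The remaining cell in row 2 is (2,5) = 340 − 256 = 84.
Column 5 must total 340; the given cells sum to 272, so (1,5) = 68.
From anti-diagonal, 340 − (68 + 72 + 66 + 64) gives (4,2) = 70.
Row 1 must total 340; the given cells sum to 266, so (1,3) = 74.
Row 4 needs 340; the known cells sum to 248, so (4,3) = 92.
Column 2 needs 340; the known cells sum to 254, so (5,2) = 86.
Column 3 needs 340; the known cells sum to 282, so (5,3) = 58.

90 62 74 46 68 / 56 78 50 72 84 / 82 44 66 88 60 / 48 70 92 54 76 / 64 86 58 80 52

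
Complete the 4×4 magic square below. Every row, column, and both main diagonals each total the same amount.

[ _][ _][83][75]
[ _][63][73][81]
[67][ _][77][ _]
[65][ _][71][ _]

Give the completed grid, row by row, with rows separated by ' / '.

85 61 83 75 / 87 63 73 81 / 67 91 77 69 / 65 89 71 79

Column 3 is already complete: 83 + 73 + 77 + 71 = 304, so that is the magic constant.
Row 2 must total 304; the given cells sum to 217, so (2,1) = 87.
The remaining cell in column 1 is (1,1) = 304 − 219 = 85.
Using main diagonal: 85 + 63 + 77 + ? → (4,4) = 304 − 225 = 79.
Anti-diagonal: 75 + 73 + 65 + ? = 304, so (3,2) = 91.
Row 1 must total 304; the given cells sum to 243, so (1,2) = 61.
From row 3, 304 − (67 + 91 + 77) gives (3,4) = 69.
Using row 4: 65 + 71 + 79 + ? → (4,2) = 304 − 215 = 89.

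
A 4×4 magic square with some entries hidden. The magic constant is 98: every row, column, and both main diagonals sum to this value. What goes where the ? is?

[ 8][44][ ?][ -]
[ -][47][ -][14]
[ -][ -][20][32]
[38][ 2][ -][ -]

Using column 2: 44 + 47 + 2 + ? → (3,2) = 98 − 93 = 5.
Using main diagonal: 8 + 47 + 20 + ? → (4,4) = 98 − 75 = 23.
From row 3, 98 − (5 + 20 + 32) gives (3,1) = 41.
Using row 4: 38 + 2 + 23 + ? → (4,3) = 98 − 63 = 35.
Column 1: 8 + 41 + 38 + ? = 98, so (2,1) = 11.
Column 4 must total 98; the given cells sum to 69, so (1,4) = 29.
Using anti-diagonal: 29 + 5 + 38 + ? → (2,3) = 98 − 72 = 26.
Row 1 needs 98; the known cells sum to 81, so (1,3) = 17.

17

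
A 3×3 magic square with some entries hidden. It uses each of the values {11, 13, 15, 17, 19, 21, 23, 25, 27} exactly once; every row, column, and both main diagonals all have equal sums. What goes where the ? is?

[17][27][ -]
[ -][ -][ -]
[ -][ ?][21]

11

The 9 entries sum to 171, so each line sums to 171/3 = 57.
Row 1 must total 57; the given cells sum to 44, so (1,3) = 13.
From column 3, 57 − (13 + 21) gives (2,3) = 23.
The remaining cell in main diagonal is (2,2) = 57 − 38 = 19.
The remaining cell in anti-diagonal is (3,1) = 57 − 32 = 25.
From row 2, 57 − (19 + 23) gives (2,1) = 15.
From row 3, 57 − (25 + 21) gives (3,2) = 11.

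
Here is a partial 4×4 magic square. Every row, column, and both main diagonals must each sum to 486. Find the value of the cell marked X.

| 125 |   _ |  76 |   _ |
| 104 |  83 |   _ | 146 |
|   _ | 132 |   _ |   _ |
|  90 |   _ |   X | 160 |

The remaining cell in row 2 is (2,3) = 486 − 333 = 153.
Column 1 must total 486; the given cells sum to 319, so (3,1) = 167.
From main diagonal, 486 − (125 + 83 + 160) gives (3,3) = 118.
Anti-diagonal: 153 + 132 + 90 + ? = 486, so (1,4) = 111.
Row 1 must total 486; the given cells sum to 312, so (1,2) = 174.
Row 3: 167 + 132 + 118 + ? = 486, so (3,4) = 69.
Column 2 must total 486; the given cells sum to 389, so (4,2) = 97.
Column 3 needs 486; the known cells sum to 347, so (4,3) = 139.

139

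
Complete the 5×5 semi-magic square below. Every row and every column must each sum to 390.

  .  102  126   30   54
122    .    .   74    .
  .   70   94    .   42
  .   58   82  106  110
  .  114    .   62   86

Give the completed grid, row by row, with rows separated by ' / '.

78 102 126 30 54 / 122 46 50 74 98 / 66 70 94 118 42 / 34 58 82 106 110 / 90 114 38 62 86

Row 1 needs 390; the known cells sum to 312, so (1,1) = 78.
Row 4: 58 + 82 + 106 + 110 + ? = 390, so (4,1) = 34.
The remaining cell in column 2 is (2,2) = 390 − 344 = 46.
From column 4, 390 − (30 + 74 + 106 + 62) gives (3,4) = 118.
Column 5: 54 + 42 + 110 + 86 + ? = 390, so (2,5) = 98.
Row 2: 122 + 46 + 74 + 98 + ? = 390, so (2,3) = 50.
Row 3: 70 + 94 + 118 + 42 + ? = 390, so (3,1) = 66.
The remaining cell in column 1 is (5,1) = 390 − 300 = 90.
Column 3: 126 + 50 + 94 + 82 + ? = 390, so (5,3) = 38.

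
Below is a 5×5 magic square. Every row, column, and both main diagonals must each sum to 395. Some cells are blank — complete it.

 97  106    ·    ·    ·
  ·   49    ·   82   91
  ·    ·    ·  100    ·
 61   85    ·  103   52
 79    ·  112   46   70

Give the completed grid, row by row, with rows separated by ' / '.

Row 4 needs 395; the known cells sum to 301, so (4,3) = 94.
From row 5, 395 − (79 + 112 + 46 + 70) gives (5,2) = 88.
The remaining cell in column 2 is (3,2) = 395 − 328 = 67.
From column 4, 395 − (82 + 100 + 103 + 46) gives (1,4) = 64.
From main diagonal, 395 − (97 + 49 + 103 + 70) gives (3,3) = 76.
From anti-diagonal, 395 − (82 + 76 + 85 + 79) gives (1,5) = 73.
Row 1 needs 395; the known cells sum to 340, so (1,3) = 55.
Column 3: 55 + 76 + 94 + 112 + ? = 395, so (2,3) = 58.
From column 5, 395 − (73 + 91 + 52 + 70) gives (3,5) = 109.
Row 2 needs 395; the known cells sum to 280, so (2,1) = 115.
Row 3 needs 395; the known cells sum to 352, so (3,1) = 43.

97 106 55 64 73 / 115 49 58 82 91 / 43 67 76 100 109 / 61 85 94 103 52 / 79 88 112 46 70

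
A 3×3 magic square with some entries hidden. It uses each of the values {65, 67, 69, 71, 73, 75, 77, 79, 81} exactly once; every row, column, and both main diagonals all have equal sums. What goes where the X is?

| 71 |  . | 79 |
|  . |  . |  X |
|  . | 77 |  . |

The 9 entries sum to 657, so each line sums to 657/3 = 219.
Row 1: 71 + 79 + ? = 219, so (1,2) = 69.
Using column 2: 69 + 77 + ? → (2,2) = 219 − 146 = 73.
Main diagonal needs 219; the known cells sum to 144, so (3,3) = 75.
Anti-diagonal: 79 + 73 + ? = 219, so (3,1) = 67.
Column 1: 71 + 67 + ? = 219, so (2,1) = 81.
Using column 3: 79 + 75 + ? → (2,3) = 219 − 154 = 65.

65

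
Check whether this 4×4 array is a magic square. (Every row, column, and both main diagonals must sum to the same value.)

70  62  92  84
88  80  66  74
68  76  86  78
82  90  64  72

Row 1: 70 + 62 + 92 + 84 = 308.
Row 2: 88 + 80 + 66 + 74 = 308.
Row 3: 68 + 76 + 86 + 78 = 308.
Row 4: 82 + 90 + 64 + 72 = 308.
Column 1: 70 + 88 + 68 + 82 = 308.
Column 2: 62 + 80 + 76 + 90 = 308.
Column 3: 92 + 66 + 86 + 64 = 308.
Column 4: 84 + 74 + 78 + 72 = 308.
Main diagonal: 70 + 80 + 86 + 72 = 308.
Anti-diagonal: 84 + 66 + 76 + 82 = 308.
All lines sum to 308.

Yes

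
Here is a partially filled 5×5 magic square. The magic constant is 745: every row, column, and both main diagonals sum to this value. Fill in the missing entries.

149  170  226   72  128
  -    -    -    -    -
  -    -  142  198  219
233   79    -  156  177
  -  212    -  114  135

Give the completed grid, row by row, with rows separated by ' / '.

149 170 226 72 128 / 107 163 184 205 86 / 65 121 142 198 219 / 233 79 100 156 177 / 191 212 93 114 135

Row 4 needs 745; the known cells sum to 645, so (4,3) = 100.
Using column 4: 72 + 198 + 156 + 114 + ? → (2,4) = 745 − 540 = 205.
Column 5 must total 745; the given cells sum to 659, so (2,5) = 86.
The remaining cell in main diagonal is (2,2) = 745 − 582 = 163.
The remaining cell in anti-diagonal is (5,1) = 745 − 554 = 191.
Using row 5: 191 + 212 + 114 + 135 + ? → (5,3) = 745 − 652 = 93.
The remaining cell in column 2 is (3,2) = 745 − 624 = 121.
Column 3: 226 + 142 + 100 + 93 + ? = 745, so (2,3) = 184.
Row 2 needs 745; the known cells sum to 638, so (2,1) = 107.
The remaining cell in row 3 is (3,1) = 745 − 680 = 65.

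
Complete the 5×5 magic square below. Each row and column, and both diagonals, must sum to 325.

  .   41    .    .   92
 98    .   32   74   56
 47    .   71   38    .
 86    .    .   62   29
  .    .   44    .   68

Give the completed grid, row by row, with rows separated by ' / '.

59 41 83 50 92 / 98 65 32 74 56 / 47 89 71 38 80 / 86 53 95 62 29 / 35 77 44 101 68

From row 2, 325 − (98 + 32 + 74 + 56) gives (2,2) = 65.
The remaining cell in column 5 is (3,5) = 325 − 245 = 80.
Main diagonal: 65 + 71 + 62 + 68 + ? = 325, so (1,1) = 59.
Row 3 needs 325; the known cells sum to 236, so (3,2) = 89.
The remaining cell in column 1 is (5,1) = 325 − 290 = 35.
Anti-diagonal needs 325; the known cells sum to 272, so (4,2) = 53.
The remaining cell in row 4 is (4,3) = 325 − 230 = 95.
The remaining cell in column 2 is (5,2) = 325 − 248 = 77.
The remaining cell in column 3 is (1,3) = 325 − 242 = 83.
Row 1: 59 + 41 + 83 + 92 + ? = 325, so (1,4) = 50.
Using row 5: 35 + 77 + 44 + 68 + ? → (5,4) = 325 − 224 = 101.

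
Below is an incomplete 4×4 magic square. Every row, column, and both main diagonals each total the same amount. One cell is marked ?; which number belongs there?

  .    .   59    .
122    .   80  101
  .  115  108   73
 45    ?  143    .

136

Column 3 is complete and sums to 390; that is the magic constant.
The remaining cell in row 2 is (2,2) = 390 − 303 = 87.
Row 3 must total 390; the given cells sum to 296, so (3,1) = 94.
Column 1 must total 390; the given cells sum to 261, so (1,1) = 129.
Main diagonal needs 390; the known cells sum to 324, so (4,4) = 66.
Anti-diagonal needs 390; the known cells sum to 240, so (1,4) = 150.
Using row 1: 129 + 59 + 150 + ? → (1,2) = 390 − 338 = 52.
Row 4: 45 + 143 + 66 + ? = 390, so (4,2) = 136.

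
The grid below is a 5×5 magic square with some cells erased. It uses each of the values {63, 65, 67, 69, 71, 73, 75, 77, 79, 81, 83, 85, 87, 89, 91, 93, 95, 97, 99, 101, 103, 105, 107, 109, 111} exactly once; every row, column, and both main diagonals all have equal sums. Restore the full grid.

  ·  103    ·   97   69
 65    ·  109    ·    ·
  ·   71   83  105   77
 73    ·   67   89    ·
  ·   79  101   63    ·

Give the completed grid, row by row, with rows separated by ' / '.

The 25 entries sum to 2175, so each line sums to 2175/5 = 435.
Row 3 needs 435; the known cells sum to 336, so (3,1) = 99.
Column 3: 109 + 83 + 67 + 101 + ? = 435, so (1,3) = 75.
Using column 4: 97 + 105 + 89 + 63 + ? → (2,4) = 435 − 354 = 81.
Using row 1: 103 + 75 + 97 + 69 + ? → (1,1) = 435 − 344 = 91.
Column 1 needs 435; the known cells sum to 328, so (5,1) = 107.
Using anti-diagonal: 69 + 81 + 83 + 107 + ? → (4,2) = 435 − 340 = 95.
Row 4 needs 435; the known cells sum to 324, so (4,5) = 111.
Row 5: 107 + 79 + 101 + 63 + ? = 435, so (5,5) = 85.
Column 2: 103 + 71 + 95 + 79 + ? = 435, so (2,2) = 87.
Column 5: 69 + 77 + 111 + 85 + ? = 435, so (2,5) = 93.

91 103 75 97 69 / 65 87 109 81 93 / 99 71 83 105 77 / 73 95 67 89 111 / 107 79 101 63 85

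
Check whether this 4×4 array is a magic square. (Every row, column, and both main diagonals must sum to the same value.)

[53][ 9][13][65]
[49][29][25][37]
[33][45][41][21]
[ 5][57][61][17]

Row 1: 53 + 9 + 13 + 65 = 140.
Row 2: 49 + 29 + 25 + 37 = 140.
Row 3: 33 + 45 + 41 + 21 = 140.
Row 4: 5 + 57 + 61 + 17 = 140.
Column 1: 53 + 49 + 33 + 5 = 140.
Column 2: 9 + 29 + 45 + 57 = 140.
Column 3: 13 + 25 + 41 + 61 = 140.
Column 4: 65 + 37 + 21 + 17 = 140.
Main diagonal: 53 + 29 + 41 + 17 = 140.
Anti-diagonal: 65 + 25 + 45 + 5 = 140.
All lines sum to 140.

Yes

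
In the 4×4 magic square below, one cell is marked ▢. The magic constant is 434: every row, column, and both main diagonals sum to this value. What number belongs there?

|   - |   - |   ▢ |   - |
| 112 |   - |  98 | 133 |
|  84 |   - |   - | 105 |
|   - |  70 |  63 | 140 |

Using row 2: 112 + 98 + 133 + ? → (2,2) = 434 − 343 = 91.
From row 4, 434 − (70 + 63 + 140) gives (4,1) = 161.
The remaining cell in column 1 is (1,1) = 434 − 357 = 77.
Column 4: 133 + 105 + 140 + ? = 434, so (1,4) = 56.
From main diagonal, 434 − (77 + 91 + 140) gives (3,3) = 126.
From anti-diagonal, 434 − (56 + 98 + 161) gives (3,2) = 119.
Column 2: 91 + 119 + 70 + ? = 434, so (1,2) = 154.
Column 3: 98 + 126 + 63 + ? = 434, so (1,3) = 147.

147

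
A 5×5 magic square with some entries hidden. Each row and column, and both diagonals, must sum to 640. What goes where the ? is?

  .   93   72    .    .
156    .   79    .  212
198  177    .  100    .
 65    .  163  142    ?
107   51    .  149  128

86

Using row 5: 107 + 51 + 149 + 128 + ? → (5,3) = 640 − 435 = 205.
Column 1 needs 640; the known cells sum to 526, so (1,1) = 114.
Column 3 needs 640; the known cells sum to 519, so (3,3) = 121.
Main diagonal must total 640; the given cells sum to 505, so (2,2) = 135.
Row 2 must total 640; the given cells sum to 582, so (2,4) = 58.
Row 3 needs 640; the known cells sum to 596, so (3,5) = 44.
From column 2, 640 − (93 + 135 + 177 + 51) gives (4,2) = 184.
Column 4: 58 + 100 + 142 + 149 + ? = 640, so (1,4) = 191.
The remaining cell in anti-diagonal is (1,5) = 640 − 470 = 170.
Row 4 needs 640; the known cells sum to 554, so (4,5) = 86.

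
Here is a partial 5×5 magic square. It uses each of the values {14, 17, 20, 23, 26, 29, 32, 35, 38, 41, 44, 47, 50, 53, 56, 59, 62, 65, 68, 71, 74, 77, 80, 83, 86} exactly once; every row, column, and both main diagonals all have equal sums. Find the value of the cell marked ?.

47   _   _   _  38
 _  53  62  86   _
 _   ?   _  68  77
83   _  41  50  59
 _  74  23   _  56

The 25 entries sum to 1250, so each line sums to 1250/5 = 250.
From row 4, 250 − (83 + 41 + 50 + 59) gives (4,2) = 17.
The remaining cell in column 5 is (2,5) = 250 − 230 = 20.
Using main diagonal: 47 + 53 + 50 + 56 + ? → (3,3) = 250 − 206 = 44.
Anti-diagonal must total 250; the given cells sum to 185, so (5,1) = 65.
Row 2: 53 + 62 + 86 + 20 + ? = 250, so (2,1) = 29.
Row 5 needs 250; the known cells sum to 218, so (5,4) = 32.
The remaining cell in column 1 is (3,1) = 250 − 224 = 26.
Column 3 must total 250; the given cells sum to 170, so (1,3) = 80.
Using column 4: 86 + 68 + 50 + 32 + ? → (1,4) = 250 − 236 = 14.
Row 1 needs 250; the known cells sum to 179, so (1,2) = 71.
From row 3, 250 − (26 + 44 + 68 + 77) gives (3,2) = 35.

35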